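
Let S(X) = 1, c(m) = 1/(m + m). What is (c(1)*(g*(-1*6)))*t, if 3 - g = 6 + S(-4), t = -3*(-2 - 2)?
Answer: 144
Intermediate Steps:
c(m) = 1/(2*m)
t = 12 (t = -3*(-4) = 12)
g = -4 (g = 3 - (6 + 1) = 3 - 1*7 = 3 - 7 = -4)
(c(1)*(g*(-1*6)))*t = (((½)/1)*(-(-4)*6))*12 = (((½)*1)*(-4*(-6)))*12 = ((½)*24)*12 = 12*12 = 144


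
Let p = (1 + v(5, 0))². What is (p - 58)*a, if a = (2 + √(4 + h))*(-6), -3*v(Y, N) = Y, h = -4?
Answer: 2072/3 ≈ 690.67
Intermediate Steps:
v(Y, N) = -Y/3
p = 4/9 (p = (1 - ⅓*5)² = (1 - 5/3)² = (-⅔)² = 4/9 ≈ 0.44444)
a = -12 (a = (2 + √(4 - 4))*(-6) = (2 + √0)*(-6) = (2 + 0)*(-6) = 2*(-6) = -12)
(p - 58)*a = (4/9 - 58)*(-12) = -518/9*(-12) = 2072/3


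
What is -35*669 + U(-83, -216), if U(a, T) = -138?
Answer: -23553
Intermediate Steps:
-35*669 + U(-83, -216) = -35*669 - 138 = -23415 - 138 = -23553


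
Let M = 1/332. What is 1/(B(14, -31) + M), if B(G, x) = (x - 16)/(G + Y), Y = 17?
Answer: -10292/15573 ≈ -0.66089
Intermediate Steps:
M = 1/332 ≈ 0.0030120
B(G, x) = (-16 + x)/(17 + G) (B(G, x) = (x - 16)/(G + 17) = (-16 + x)/(17 + G))
1/(B(14, -31) + M) = 1/((-16 - 31)/(17 + 14) + 1/332) = 1/(-47/31 + 1/332) = 1/(-15573/10292) = -10292/15573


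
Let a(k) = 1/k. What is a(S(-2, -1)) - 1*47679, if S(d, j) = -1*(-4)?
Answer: -190715/4 ≈ -47679.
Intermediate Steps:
S(d, j) = 4
a(S(-2, -1)) - 1*47679 = 1/4 - 1*47679 = ¼ - 47679 = -190715/4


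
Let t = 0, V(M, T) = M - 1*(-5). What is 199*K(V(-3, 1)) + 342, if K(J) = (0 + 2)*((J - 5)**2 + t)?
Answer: 3924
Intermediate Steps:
V(M, T) = 5 + M (V(M, T) = M + 5 = 5 + M)
K(J) = 2*(-5 + J)**2 (K(J) = (0 + 2)*((J - 5)**2 + 0) = 2*((-5 + J)**2 + 0) = 2*(-5 + J)**2)
199*K(V(-3, 1)) + 342 = 199*(2*(-5 + (5 - 3))**2) + 342 = 199*(2*(-5 + 2)**2) + 342 = 199*(2*(-3)**2) + 342 = 199*(2*9) + 342 = 199*18 + 342 = 3582 + 342 = 3924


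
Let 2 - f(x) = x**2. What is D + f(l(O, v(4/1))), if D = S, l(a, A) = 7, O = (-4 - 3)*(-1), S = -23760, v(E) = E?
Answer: -23807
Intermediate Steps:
O = 7 (O = -7*(-1) = 7)
f(x) = 2 - x**2
D = -23760
D + f(l(O, v(4/1))) = -23760 + (2 - 1*7**2) = -23760 + (2 - 1*49) = -23760 + (2 - 49) = -23760 - 47 = -23807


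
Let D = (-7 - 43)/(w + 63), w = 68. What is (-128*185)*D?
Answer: 1184000/131 ≈ 9038.2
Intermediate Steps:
D = -50/131 (D = (-7 - 43)/(68 + 63) = -50/131 ≈ -0.38168)
(-128*185)*D = -128*185*(-50/131) = -23680*(-50/131) = 1184000/131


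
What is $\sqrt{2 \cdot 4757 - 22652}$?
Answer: $i \sqrt{13138} \approx 114.62 i$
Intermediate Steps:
$\sqrt{2 \cdot 4757 - 22652} = \sqrt{9514 - 22652} = \sqrt{-13138} = i \sqrt{13138}$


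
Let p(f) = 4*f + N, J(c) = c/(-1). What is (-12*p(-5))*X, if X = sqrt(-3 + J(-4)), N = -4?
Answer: 288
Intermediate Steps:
J(c) = -c (J(c) = c*(-1) = -c)
p(f) = -4 + 4*f (p(f) = 4*f - 4 = -4 + 4*f)
X = 1 (X = sqrt(-3 - 1*(-4)) = sqrt(-3 + 4) = sqrt(1) = 1)
(-12*p(-5))*X = -12*(-4 + 4*(-5))*1 = -12*(-4 - 20)*1 = -12*(-24)*1 = 288*1 = 288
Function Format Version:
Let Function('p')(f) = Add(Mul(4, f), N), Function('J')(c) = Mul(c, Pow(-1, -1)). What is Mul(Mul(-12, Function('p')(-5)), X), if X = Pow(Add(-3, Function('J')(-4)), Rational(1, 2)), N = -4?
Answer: 288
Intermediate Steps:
Function('J')(c) = Mul(-1, c) (Function('J')(c) = Mul(c, -1) = Mul(-1, c))
Function('p')(f) = Add(-4, Mul(4, f)) (Function('p')(f) = Add(Mul(4, f), -4) = Add(-4, Mul(4, f)))
X = 1 (X = Pow(Add(-3, Mul(-1, -4)), Rational(1, 2)) = Pow(Add(-3, 4), Rational(1, 2)) = Pow(1, Rational(1, 2)) = 1)
Mul(Mul(-12, Function('p')(-5)), X) = Mul(Mul(-12, Add(-4, Mul(4, -5))), 1) = Mul(Mul(-12, Add(-4, -20)), 1) = Mul(Mul(-12, -24), 1) = Mul(288, 1) = 288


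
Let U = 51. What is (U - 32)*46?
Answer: 874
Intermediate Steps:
(U - 32)*46 = (51 - 32)*46 = 19*46 = 874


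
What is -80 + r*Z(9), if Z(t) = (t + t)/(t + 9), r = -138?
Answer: -218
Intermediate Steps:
Z(t) = 2*t/(9 + t) (Z(t) = (2*t)/(9 + t) = 2*t/(9 + t))
-80 + r*Z(9) = -80 - 276*9/(9 + 9) = -80 - 276*9/18 = -80 - 138*1 = -80 - 138 = -218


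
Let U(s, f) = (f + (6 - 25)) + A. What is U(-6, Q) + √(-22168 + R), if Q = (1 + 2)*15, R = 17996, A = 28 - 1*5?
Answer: 49 + 2*I*√1043 ≈ 49.0 + 64.591*I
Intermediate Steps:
A = 23 (A = 28 - 5 = 23)
Q = 45 (Q = 3*15 = 45)
U(s, f) = 4 + f (U(s, f) = (f + (6 - 25)) + 23 = (f - 19) + 23 = (-19 + f) + 23 = 4 + f)
U(-6, Q) + √(-22168 + R) = (4 + 45) + √(-22168 + 17996) = 49 + √(-4172) = 49 + 2*I*√1043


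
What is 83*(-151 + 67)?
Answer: -6972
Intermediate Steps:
83*(-151 + 67) = 83*(-84) = -6972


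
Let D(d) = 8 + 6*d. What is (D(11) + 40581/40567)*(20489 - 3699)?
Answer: 51084229810/40567 ≈ 1.2593e+6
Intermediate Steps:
(D(11) + 40581/40567)*(20489 - 3699) = ((8 + 6*11) + 40581/40567)*(20489 - 3699) = ((8 + 66) + 40581*(1/40567))*16790 = (74 + 40581/40567)*16790 = (3042539/40567)*16790 = 51084229810/40567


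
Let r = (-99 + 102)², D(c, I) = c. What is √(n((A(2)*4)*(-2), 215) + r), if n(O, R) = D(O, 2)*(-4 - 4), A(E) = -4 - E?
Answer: 5*I*√15 ≈ 19.365*I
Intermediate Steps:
r = 9 (r = 3² = 9)
n(O, R) = -8*O (n(O, R) = O*(-4 - 4) = O*(-8) = -8*O)
√(n((A(2)*4)*(-2), 215) + r) = √(-8*(-4 - 1*2)*4*(-2) + 9) = √(-8*(-4 - 2)*4*(-2) + 9) = √(-8*(-6*4)*(-2) + 9) = √(-(-192)*(-2) + 9) = √(-8*48 + 9) = √(-384 + 9) = √(-375) = 5*I*√15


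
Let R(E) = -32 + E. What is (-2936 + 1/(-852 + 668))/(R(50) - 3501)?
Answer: 60025/71208 ≈ 0.84295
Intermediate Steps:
(-2936 + 1/(-852 + 668))/(R(50) - 3501) = (-2936 + 1/(-852 + 668))/((-32 + 50) - 3501) = (-2936 + 1/(-184))/(18 - 3501) = (-2936 - 1/184)/(-3483) = -540225/184*(-1/3483) = 60025/71208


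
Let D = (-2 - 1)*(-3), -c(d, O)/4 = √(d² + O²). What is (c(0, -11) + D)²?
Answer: 1225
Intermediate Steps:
c(d, O) = -4*√(O² + d²) (c(d, O) = -4*√(d² + O²) = -4*√(O² + d²))
D = 9 (D = -3*(-3) = 9)
(c(0, -11) + D)² = (-4*√((-11)² + 0²) + 9)² = (-4*√(121 + 0) + 9)² = (-4*√121 + 9)² = (-4*11 + 9)² = (-44 + 9)² = (-35)² = 1225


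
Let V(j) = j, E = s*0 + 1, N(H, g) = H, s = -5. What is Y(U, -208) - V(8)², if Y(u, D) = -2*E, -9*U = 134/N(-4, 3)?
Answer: -66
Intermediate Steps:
E = 1 (E = -5*0 + 1 = 0 + 1 = 1)
U = 67/18 (U = -134/(9*(-4)) = -134*(-1)/(9*4) = -⅑*(-67/2) = 67/18 ≈ 3.7222)
Y(u, D) = -2 (Y(u, D) = -2*1 = -2)
Y(U, -208) - V(8)² = -2 - 1*8² = -2 - 1*64 = -2 - 64 = -66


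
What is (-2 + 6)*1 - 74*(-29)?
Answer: 2150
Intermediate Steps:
(-2 + 6)*1 - 74*(-29) = 4*1 + 2146 = 4 + 2146 = 2150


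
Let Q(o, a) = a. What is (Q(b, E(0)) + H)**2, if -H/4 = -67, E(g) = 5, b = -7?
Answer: 74529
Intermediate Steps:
H = 268 (H = -4*(-67) = 268)
(Q(b, E(0)) + H)**2 = (5 + 268)**2 = 273**2 = 74529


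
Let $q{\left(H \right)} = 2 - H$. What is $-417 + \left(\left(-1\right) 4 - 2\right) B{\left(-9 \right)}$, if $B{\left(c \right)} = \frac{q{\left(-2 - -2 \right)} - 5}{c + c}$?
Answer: $-418$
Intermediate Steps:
$B{\left(c \right)} = - \frac{3}{2 c}$ ($B{\left(c \right)} = \frac{\left(2 - \left(-2 - -2\right)\right) - 5}{c + c} = \frac{\left(2 - \left(-2 + 2\right)\right) - 5}{2 c} = \left(\left(2 - 0\right) - 5\right) \frac{1}{2 c} = \left(\left(2 + 0\right) - 5\right) \frac{1}{2 c} = \left(2 - 5\right) \frac{1}{2 c} = - 3 \frac{1}{2 c} = - \frac{3}{2 c}$)
$-417 + \left(\left(-1\right) 4 - 2\right) B{\left(-9 \right)} = -417 + \left(\left(-1\right) 4 - 2\right) \left(- \frac{3}{2 \left(-9\right)}\right) = -417 + \left(-4 - 2\right) \left(\left(- \frac{3}{2}\right) \left(- \frac{1}{9}\right)\right) = -417 - 1 = -418$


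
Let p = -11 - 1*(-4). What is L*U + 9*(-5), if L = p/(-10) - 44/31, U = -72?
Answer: 1053/155 ≈ 6.7935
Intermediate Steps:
p = -7 (p = -11 + 4 = -7)
L = -223/310 (L = -7/(-10) - 44/31 = -7*(-⅒) - 44*1/31 = 7/10 - 44/31 = -223/310 ≈ -0.71935)
L*U + 9*(-5) = -223/310*(-72) + 9*(-5) = 8028/155 - 45 = 1053/155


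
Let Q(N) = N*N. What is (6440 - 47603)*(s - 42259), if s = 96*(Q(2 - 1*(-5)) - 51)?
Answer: 1747410513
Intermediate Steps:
Q(N) = N**2
s = -192 (s = 96*((2 - 1*(-5))**2 - 51) = 96*((2 + 5)**2 - 51) = 96*(7**2 - 51) = 96*(49 - 51) = 96*(-2) = -192)
(6440 - 47603)*(s - 42259) = (6440 - 47603)*(-192 - 42259) = -41163*(-42451) = 1747410513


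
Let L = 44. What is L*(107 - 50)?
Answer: 2508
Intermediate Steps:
L*(107 - 50) = 44*(107 - 50) = 44*57 = 2508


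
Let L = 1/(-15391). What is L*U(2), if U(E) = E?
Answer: -2/15391 ≈ -0.00012995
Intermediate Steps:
L = -1/15391 ≈ -6.4973e-5
L*U(2) = -1/15391*2 = -2/15391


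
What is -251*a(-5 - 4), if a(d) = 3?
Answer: -753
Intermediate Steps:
-251*a(-5 - 4) = -251*3 = -753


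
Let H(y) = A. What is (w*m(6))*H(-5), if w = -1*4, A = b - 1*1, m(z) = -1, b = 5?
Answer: 16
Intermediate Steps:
A = 4 (A = 5 - 1*1 = 5 - 1 = 4)
w = -4
H(y) = 4
(w*m(6))*H(-5) = -4*(-1)*4 = 4*4 = 16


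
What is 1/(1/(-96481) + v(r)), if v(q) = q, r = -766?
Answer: -96481/73904447 ≈ -0.0013055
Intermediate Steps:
1/(1/(-96481) + v(r)) = 1/(1/(-96481) - 766) = 1/(-1/96481 - 766) = 1/(-73904447/96481) = -96481/73904447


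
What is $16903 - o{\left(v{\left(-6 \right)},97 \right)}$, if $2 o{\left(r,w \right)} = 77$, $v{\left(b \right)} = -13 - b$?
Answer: $\frac{33729}{2} \approx 16865.0$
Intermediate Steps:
$o{\left(r,w \right)} = \frac{77}{2}$ ($o{\left(r,w \right)} = \frac{1}{2} \cdot 77 = \frac{77}{2}$)
$16903 - o{\left(v{\left(-6 \right)},97 \right)} = 16903 - \frac{77}{2} = \frac{33729}{2}$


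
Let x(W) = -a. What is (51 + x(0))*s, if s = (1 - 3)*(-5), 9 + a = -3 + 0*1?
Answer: 630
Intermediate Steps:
a = -12 (a = -9 + (-3 + 0*1) = -9 + (-3 + 0) = -9 - 3 = -12)
s = 10 (s = -2*(-5) = 10)
x(W) = 12 (x(W) = -1*(-12) = 12)
(51 + x(0))*s = (51 + 12)*10 = 63*10 = 630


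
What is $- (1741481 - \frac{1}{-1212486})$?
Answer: $- \frac{2111521331767}{1212486} \approx -1.7415 \cdot 10^{6}$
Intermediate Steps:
$- (1741481 - \frac{1}{-1212486}) = - (1741481 - - \frac{1}{1212486}) = - (1741481 + \frac{1}{1212486}) = \left(-1\right) \frac{2111521331767}{1212486} = - \frac{2111521331767}{1212486}$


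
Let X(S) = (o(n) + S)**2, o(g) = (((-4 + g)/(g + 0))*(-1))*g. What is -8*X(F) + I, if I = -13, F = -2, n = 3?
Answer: -21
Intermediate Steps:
o(g) = 4 - g (o(g) = (((-4 + g)/g)*(-1))*g = (-(-4 + g)/g)*g = 4 - g)
X(S) = (1 + S)**2 (X(S) = ((4 - 1*3) + S)**2 = ((4 - 3) + S)**2 = (1 + S)**2)
-8*X(F) + I = -8*(1 - 2)**2 - 13 = -8*(-1)**2 - 13 = -8*1 - 13 = -8 - 13 = -21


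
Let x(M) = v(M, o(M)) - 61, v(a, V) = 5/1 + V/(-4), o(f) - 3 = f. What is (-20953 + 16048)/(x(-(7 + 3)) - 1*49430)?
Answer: 2180/21993 ≈ 0.099122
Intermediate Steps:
o(f) = 3 + f
v(a, V) = 5 - V/4 (v(a, V) = 5*1 + V*(-¼) = 5 - V/4)
x(M) = -227/4 - M/4 (x(M) = (5 - (3 + M)/4) - 61 = (5 + (-¾ - M/4)) - 61 = (17/4 - M/4) - 61 = -227/4 - M/4)
(-20953 + 16048)/(x(-(7 + 3)) - 1*49430) = (-20953 + 16048)/((-227/4 - (-1)*(7 + 3)/4) - 1*49430) = -4905/((-227/4 - (-1)*10/4) - 49430) = -4905/((-227/4 - ¼*(-10)) - 49430) = -4905/((-227/4 + 5/2) - 49430) = -4905/(-217/4 - 49430) = -4905/(-197937/4) = -4905*(-4/197937) = 2180/21993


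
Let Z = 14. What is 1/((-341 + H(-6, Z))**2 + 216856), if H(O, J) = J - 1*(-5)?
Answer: 1/320540 ≈ 3.1197e-6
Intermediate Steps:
H(O, J) = 5 + J (H(O, J) = J + 5 = 5 + J)
1/((-341 + H(-6, Z))**2 + 216856) = 1/((-341 + (5 + 14))**2 + 216856) = 1/((-341 + 19)**2 + 216856) = 1/((-322)**2 + 216856) = 1/(103684 + 216856) = 1/320540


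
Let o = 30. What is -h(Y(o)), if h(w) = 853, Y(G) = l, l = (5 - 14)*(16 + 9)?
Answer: -853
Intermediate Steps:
l = -225 (l = -9*25 = -225)
Y(G) = -225
-h(Y(o)) = -1*853 = -853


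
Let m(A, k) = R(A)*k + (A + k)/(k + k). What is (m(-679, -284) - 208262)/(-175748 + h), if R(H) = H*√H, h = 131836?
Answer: 118291853/24942016 - 48209*I*√679/10978 ≈ 4.7427 - 114.43*I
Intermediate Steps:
R(H) = H^(3/2)
m(A, k) = k*A^(3/2) + (A + k)/(2*k) (m(A, k) = A^(3/2)*k + (A + k)/(k + k) = k*A^(3/2) + (A + k)/((2*k)) = k*A^(3/2) + (A + k)*(1/(2*k)) = k*A^(3/2) + (A + k)/(2*k))
(m(-679, -284) - 208262)/(-175748 + h) = ((½ - (-192836)*I*√679 + (½)*(-679)/(-284)) - 208262)/(-175748 + 131836) = ((½ - (-192836)*I*√679 + (½)*(-679)*(-1/284)) - 208262)/(-43912) = ((½ + 192836*I*√679 + 679/568) - 208262)*(-1/43912) = ((963/568 + 192836*I*√679) - 208262)*(-1/43912) = (-118291853/568 + 192836*I*√679)*(-1/43912) = 118291853/24942016 - 48209*I*√679/10978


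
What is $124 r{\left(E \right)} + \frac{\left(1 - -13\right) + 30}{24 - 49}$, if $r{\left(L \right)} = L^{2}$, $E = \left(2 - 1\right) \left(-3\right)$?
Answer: $\frac{27856}{25} \approx 1114.2$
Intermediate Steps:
$E = -3$ ($E = 1 \left(-3\right) = -3$)
$124 r{\left(E \right)} + \frac{\left(1 - -13\right) + 30}{24 - 49} = 124 \left(-3\right)^{2} + \frac{\left(1 - -13\right) + 30}{24 - 49} = 124 \cdot 9 + \frac{\left(1 + 13\right) + 30}{-25} = 1116 + \left(14 + 30\right) \left(- \frac{1}{25}\right) = 1116 + 44 \left(- \frac{1}{25}\right) = 1116 - \frac{44}{25} = \frac{27856}{25}$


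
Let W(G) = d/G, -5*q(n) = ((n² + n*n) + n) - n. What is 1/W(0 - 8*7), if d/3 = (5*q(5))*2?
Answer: 14/75 ≈ 0.18667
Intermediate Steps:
q(n) = -2*n²/5 (q(n) = -(((n² + n*n) + n) - n)/5 = -(((n² + n²) + n) - n)/5 = -((2*n² + n) - n)/5 = -((n + 2*n²) - n)/5 = -2*n²/5)
d = -300 (d = 3*((5*(-⅖*5²))*2) = 3*((5*(-⅖*25))*2) = 3*((5*(-10))*2) = 3*(-50*2) = 3*(-100) = -300)
W(G) = -300/G
1/W(0 - 8*7) = 1/(-300/(0 - 8*7)) = 1/(-300/(0 - 56)) = 1/(-300/(-56)) = 1/(-300*(-1/56)) = 1/(75/14) = 14/75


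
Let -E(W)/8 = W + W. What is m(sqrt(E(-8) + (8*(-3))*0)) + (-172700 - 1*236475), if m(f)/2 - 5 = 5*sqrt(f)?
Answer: -409165 + 20*2**(3/4) ≈ -4.0913e+5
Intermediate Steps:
E(W) = -16*W (E(W) = -8*(W + W) = -16*W)
m(f) = 10 + 10*sqrt(f) (m(f) = 10 + 2*(5*sqrt(f)) = 10 + 10*sqrt(f))
m(sqrt(E(-8) + (8*(-3))*0)) + (-172700 - 1*236475) = (10 + 10*sqrt(sqrt(-16*(-8) + (8*(-3))*0))) + (-172700 - 1*236475) = (10 + 10*sqrt(sqrt(128 - 24*0))) + (-172700 - 236475) = (10 + 10*sqrt(sqrt(128 + 0))) - 409175 = (10 + 10*sqrt(sqrt(128))) - 409175 = (10 + 10*sqrt(8*sqrt(2))) - 409175 = (10 + 10*(2*sqrt(2)*2**(1/4))) - 409175 = (10 + 20*2**(3/4)) - 409175 = -409165 + 20*2**(3/4)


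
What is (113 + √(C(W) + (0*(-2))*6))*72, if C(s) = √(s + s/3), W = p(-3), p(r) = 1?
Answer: 8136 + 24*√2*3^(¾) ≈ 8213.4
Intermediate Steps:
W = 1
C(s) = 2*√3*√s/3 (C(s) = √(s + s*(⅓)) = √(s + s/3) = √(4*s/3) = 2*√3*√s/3)
(113 + √(C(W) + (0*(-2))*6))*72 = (113 + √(2*√3*√1/3 + (0*(-2))*6))*72 = (113 + √((⅔)*√3*1 + 0*6))*72 = (113 + √(2*√3/3 + 0))*72 = (113 + √(2*√3/3))*72 = (113 + 3^(¾)*(3*√2)/9)*72 = 8136 + 8*3^(¾)*(3*√2)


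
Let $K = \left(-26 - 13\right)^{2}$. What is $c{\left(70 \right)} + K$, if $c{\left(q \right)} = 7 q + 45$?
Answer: $2056$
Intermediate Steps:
$c{\left(q \right)} = 45 + 7 q$
$K = 1521$ ($K = \left(-39\right)^{2} = 1521$)
$c{\left(70 \right)} + K = \left(45 + 7 \cdot 70\right) + 1521 = \left(45 + 490\right) + 1521 = 535 + 1521 = 2056$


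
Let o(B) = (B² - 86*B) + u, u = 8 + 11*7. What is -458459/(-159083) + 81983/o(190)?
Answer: 22140220444/3157002135 ≈ 7.0131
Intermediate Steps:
u = 85 (u = 8 + 77 = 85)
o(B) = 85 + B² - 86*B (o(B) = (B² - 86*B) + 85 = 85 + B² - 86*B)
-458459/(-159083) + 81983/o(190) = -458459/(-159083) + 81983/(85 + 190² - 86*190) = -458459*(-1/159083) + 81983/(85 + 36100 - 16340) = 458459/159083 + 81983/19845 = 22140220444/3157002135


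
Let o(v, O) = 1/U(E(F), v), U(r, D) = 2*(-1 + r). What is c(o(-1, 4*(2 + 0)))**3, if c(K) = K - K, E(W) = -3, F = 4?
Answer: 0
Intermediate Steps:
U(r, D) = -2 + 2*r
o(v, O) = -1/8 (o(v, O) = 1/(-2 + 2*(-3)) = 1/(-2 - 6) = 1/(-8) = -1/8)
c(K) = 0
c(o(-1, 4*(2 + 0)))**3 = 0**3 = 0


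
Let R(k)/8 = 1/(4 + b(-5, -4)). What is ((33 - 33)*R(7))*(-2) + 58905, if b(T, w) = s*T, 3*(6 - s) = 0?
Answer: 58905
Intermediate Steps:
s = 6 (s = 6 - 1/3*0 = 6 + 0 = 6)
b(T, w) = 6*T
R(k) = -4/13 (R(k) = 8/(4 + 6*(-5)) = 8/(4 - 30) = 8/(-26) = 8*(-1/26) = -4/13)
((33 - 33)*R(7))*(-2) + 58905 = ((33 - 33)*(-4/13))*(-2) + 58905 = (0*(-4/13))*(-2) + 58905 = 0*(-2) + 58905 = 0 + 58905 = 58905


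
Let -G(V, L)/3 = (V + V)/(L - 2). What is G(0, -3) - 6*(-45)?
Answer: 270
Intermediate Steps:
G(V, L) = -6*V/(-2 + L) (G(V, L) = -3*(V + V)/(L - 2) = -3*2*V/(-2 + L) = -6*V/(-2 + L))
G(0, -3) - 6*(-45) = -6*0/(-2 - 3) - 6*(-45) = -6*0/(-5) + 270 = -6*0*(-1/5) + 270 = 0 + 270 = 270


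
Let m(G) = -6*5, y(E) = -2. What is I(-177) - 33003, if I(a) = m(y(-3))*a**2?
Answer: -972873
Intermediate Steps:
m(G) = -30
I(a) = -30*a**2
I(-177) - 33003 = -30*(-177)**2 - 33003 = -30*31329 - 33003 = -939870 - 33003 = -972873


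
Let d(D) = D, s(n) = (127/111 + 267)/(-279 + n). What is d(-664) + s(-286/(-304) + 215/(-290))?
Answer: -90709951624/136413783 ≈ -664.96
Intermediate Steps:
s(n) = 29764/(111*(-279 + n)) (s(n) = (127*(1/111) + 267)/(-279 + n) = (127/111 + 267)/(-279 + n) = 29764/(111*(-279 + n)))
d(-664) + s(-286/(-304) + 215/(-290)) = -664 + 29764/(111*(-279 + (-286/(-304) + 215/(-290)))) = -664 + 29764/(111*(-279 + (-286*(-1/304) + 215*(-1/290)))) = -664 + 29764/(111*(-279 + (143/152 - 43/58))) = -664 + 29764/(111*(-279 + 879/4408)) = -664 + 29764/(111*(-1228953/4408)) = -664 + (29764/111)*(-4408/1228953) = -664 - 131199712/136413783 = -90709951624/136413783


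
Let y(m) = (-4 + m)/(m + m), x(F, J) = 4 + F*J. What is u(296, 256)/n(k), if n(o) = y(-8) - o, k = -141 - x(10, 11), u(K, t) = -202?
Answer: -808/1023 ≈ -0.78983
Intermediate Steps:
y(m) = (-4 + m)/(2*m) (y(m) = (-4 + m)/((2*m)) = (-4 + m)*(1/(2*m)) = (-4 + m)/(2*m))
k = -255 (k = -141 - (4 + 10*11) = -141 - (4 + 110) = -141 - 1*114 = -141 - 114 = -255)
n(o) = 3/4 - o (n(o) = (1/2)*(-4 - 8)/(-8) - o = (1/2)*(-1/8)*(-12) - o = 3/4 - o)
u(296, 256)/n(k) = -202/(3/4 - 1*(-255)) = -202/(3/4 + 255) = -202/1023/4 = -202*4/1023 = -808/1023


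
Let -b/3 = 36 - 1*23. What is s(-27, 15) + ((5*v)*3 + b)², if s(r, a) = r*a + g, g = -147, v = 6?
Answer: 2049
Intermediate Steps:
s(r, a) = -147 + a*r (s(r, a) = r*a - 147 = a*r - 147 = -147 + a*r)
b = -39 (b = -3*(36 - 1*23) = -3*(36 - 23) = -3*13 = -39)
s(-27, 15) + ((5*v)*3 + b)² = (-147 + 15*(-27)) + ((5*6)*3 - 39)² = (-147 - 405) + (30*3 - 39)² = -552 + (90 - 39)² = -552 + 51² = -552 + 2601 = 2049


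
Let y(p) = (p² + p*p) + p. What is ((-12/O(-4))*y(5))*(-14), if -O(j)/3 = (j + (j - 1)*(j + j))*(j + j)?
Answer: 385/36 ≈ 10.694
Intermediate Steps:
O(j) = -6*j*(j + 2*j*(-1 + j)) (O(j) = -3*(j + (j - 1)*(j + j))*(j + j) = -3*(j + (-1 + j)*(2*j))*2*j = -3*(j + 2*j*(-1 + j))*2*j = -6*j*(j + 2*j*(-1 + j)))
y(p) = p + 2*p² (y(p) = (p² + p²) + p = 2*p² + p = p + 2*p²)
((-12/O(-4))*y(5))*(-14) = ((-12*1/(16*(6 - 12*(-4))))*(5*(1 + 2*5)))*(-14) = ((-12*1/(16*(6 + 48)))*(5*(1 + 10)))*(-14) = ((-12/(16*54))*(5*11))*(-14) = (-12/864*55)*(-14) = (-12*1/864*55)*(-14) = -1/72*55*(-14) = -55/72*(-14) = 385/36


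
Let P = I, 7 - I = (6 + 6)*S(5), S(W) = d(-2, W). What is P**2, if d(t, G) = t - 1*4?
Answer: 6241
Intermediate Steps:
d(t, G) = -4 + t (d(t, G) = t - 4 = -4 + t)
S(W) = -6 (S(W) = -4 - 2 = -6)
I = 79 (I = 7 - (6 + 6)*(-6) = 7 - 12*(-6) = 7 - 1*(-72) = 7 + 72 = 79)
P = 79
P**2 = 79**2 = 6241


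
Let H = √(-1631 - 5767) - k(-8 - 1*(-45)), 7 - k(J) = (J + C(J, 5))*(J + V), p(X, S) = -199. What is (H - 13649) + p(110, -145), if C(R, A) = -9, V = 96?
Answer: -10131 + 3*I*√822 ≈ -10131.0 + 86.012*I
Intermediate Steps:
k(J) = 7 - (-9 + J)*(96 + J) (k(J) = 7 - (J - 9)*(J + 96) = 7 - (-9 + J)*(96 + J))
H = 3717 + 3*I*√822 (H = √(-1631 - 5767) - (871 - (-8 - 1*(-45))² - 87*(-8 - 1*(-45))) = √(-7398) - (871 - (-8 + 45)² - 87*(-8 + 45)) = 3*I*√822 - (871 - 1*37² - 87*37) = 3*I*√822 - (871 - 1*1369 - 3219) = 3*I*√822 - (871 - 1369 - 3219) = 3*I*√822 - 1*(-3717) = 3*I*√822 + 3717 = 3717 + 3*I*√822 ≈ 3717.0 + 86.012*I)
(H - 13649) + p(110, -145) = ((3717 + 3*I*√822) - 13649) - 199 = (-9932 + 3*I*√822) - 199 = -10131 + 3*I*√822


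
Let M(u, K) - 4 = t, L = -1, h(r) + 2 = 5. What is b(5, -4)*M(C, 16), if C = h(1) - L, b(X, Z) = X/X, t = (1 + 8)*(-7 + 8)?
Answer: 13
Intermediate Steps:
h(r) = 3 (h(r) = -2 + 5 = 3)
t = 9 (t = 9*1 = 9)
b(X, Z) = 1
C = 4 (C = 3 - 1*(-1) = 3 + 1 = 4)
M(u, K) = 13 (M(u, K) = 4 + 9 = 13)
b(5, -4)*M(C, 16) = 1*13 = 13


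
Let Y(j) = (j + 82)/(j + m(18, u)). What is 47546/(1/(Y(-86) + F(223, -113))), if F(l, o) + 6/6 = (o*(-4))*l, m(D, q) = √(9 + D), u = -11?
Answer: 35315205102654/7369 + 570552*√3/7369 ≈ 4.7924e+9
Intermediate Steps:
F(l, o) = -1 - 4*l*o (F(l, o) = -1 + (o*(-4))*l = -1 + (-4*o)*l = -1 - 4*l*o)
Y(j) = (82 + j)/(j + 3*√3) (Y(j) = (j + 82)/(j + √(9 + 18)) = (82 + j)/(j + √27) = (82 + j)/(j + 3*√3))
47546/(1/(Y(-86) + F(223, -113))) = 47546/(1/((82 - 86)/(-86 + 3*√3) + (-1 - 4*223*(-113)))) = 47546/(1/(-4/(-86 + 3*√3) + (-1 + 100796))) = 47546/(1/(-4/(-86 + 3*√3) + 100795)) = 47546/(1/(100795 - 4/(-86 + 3*√3))) = 47546*(100795 - 4/(-86 + 3*√3)) = 4792399070 - 190184/(-86 + 3*√3)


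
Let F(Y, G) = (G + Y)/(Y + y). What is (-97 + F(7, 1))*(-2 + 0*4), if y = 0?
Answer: 1342/7 ≈ 191.71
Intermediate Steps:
F(Y, G) = (G + Y)/Y (F(Y, G) = (G + Y)/(Y + 0) = (G + Y)/Y)
(-97 + F(7, 1))*(-2 + 0*4) = (-97 + (1 + 7)/7)*(-2 + 0*4) = (-97 + (⅐)*8)*(-2 + 0) = (-97 + 8/7)*(-2) = -671/7*(-2) = 1342/7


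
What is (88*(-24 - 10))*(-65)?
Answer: 194480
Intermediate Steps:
(88*(-24 - 10))*(-65) = (88*(-34))*(-65) = -2992*(-65) = 194480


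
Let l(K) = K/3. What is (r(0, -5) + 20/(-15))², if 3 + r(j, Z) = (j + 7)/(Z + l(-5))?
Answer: 104329/3600 ≈ 28.980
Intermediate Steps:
l(K) = K/3 (l(K) = K*(⅓) = K/3)
r(j, Z) = -3 + (7 + j)/(-5/3 + Z) (r(j, Z) = -3 + (j + 7)/(Z + (⅓)*(-5)) = -3 + (7 + j)/(Z - 5/3) = -3 + (7 + j)/(-5/3 + Z))
(r(0, -5) + 20/(-15))² = (3*(12 + 0 - 3*(-5))/(-5 + 3*(-5)) + 20/(-15))² = (3*(12 + 0 + 15)/(-5 - 15) + 20*(-1/15))² = (3*27/(-20) - 4/3)² = (3*(-1/20)*27 - 4/3)² = (-81/20 - 4/3)² = (-323/60)² = 104329/3600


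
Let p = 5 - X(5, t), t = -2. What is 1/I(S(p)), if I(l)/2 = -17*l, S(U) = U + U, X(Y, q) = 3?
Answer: -1/136 ≈ -0.0073529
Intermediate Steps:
p = 2 (p = 5 - 1*3 = 5 - 3 = 2)
S(U) = 2*U
I(l) = -34*l (I(l) = 2*(-17*l) = -34*l)
1/I(S(p)) = 1/(-68*2) = 1/(-34*4) = 1/(-136) = -1/136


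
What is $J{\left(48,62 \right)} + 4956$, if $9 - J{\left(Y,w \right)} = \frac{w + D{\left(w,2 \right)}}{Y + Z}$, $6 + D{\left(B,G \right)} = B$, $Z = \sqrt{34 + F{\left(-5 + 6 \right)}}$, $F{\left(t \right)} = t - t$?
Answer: $\frac{5632443}{1135} + \frac{59 \sqrt{34}}{1135} \approx 4962.8$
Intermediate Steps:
$F{\left(t \right)} = 0$
$Z = \sqrt{34}$ ($Z = \sqrt{34 + 0} = \sqrt{34} \approx 5.8309$)
$D{\left(B,G \right)} = -6 + B$
$J{\left(Y,w \right)} = 9 - \frac{-6 + 2 w}{Y + \sqrt{34}}$ ($J{\left(Y,w \right)} = 9 - \frac{w + \left(-6 + w\right)}{Y + \sqrt{34}} = 9 - \frac{-6 + 2 w}{Y + \sqrt{34}}$)
$J{\left(48,62 \right)} + 4956 = \frac{6 - 124 + 9 \cdot 48 + 9 \sqrt{34}}{48 + \sqrt{34}} + 4956 = \frac{6 - 124 + 432 + 9 \sqrt{34}}{48 + \sqrt{34}} + 4956 = \frac{314 + 9 \sqrt{34}}{48 + \sqrt{34}} + 4956 = 4956 + \frac{314 + 9 \sqrt{34}}{48 + \sqrt{34}}$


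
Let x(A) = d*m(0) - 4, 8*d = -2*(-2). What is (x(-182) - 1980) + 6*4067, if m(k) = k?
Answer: 22418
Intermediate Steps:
d = ½ (d = (-2*(-2))/8 = (⅛)*4 = ½ ≈ 0.50000)
x(A) = -4 (x(A) = (½)*0 - 4 = 0 - 4 = -4)
(x(-182) - 1980) + 6*4067 = (-4 - 1980) + 6*4067 = -1984 + 24402 = 22418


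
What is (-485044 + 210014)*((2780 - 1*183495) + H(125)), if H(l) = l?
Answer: 49667667700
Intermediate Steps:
(-485044 + 210014)*((2780 - 1*183495) + H(125)) = (-485044 + 210014)*((2780 - 1*183495) + 125) = -275030*((2780 - 183495) + 125) = -275030*(-180715 + 125) = -275030*(-180590) = 49667667700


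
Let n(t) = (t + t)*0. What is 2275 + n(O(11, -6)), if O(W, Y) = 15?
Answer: 2275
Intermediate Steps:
n(t) = 0 (n(t) = (2*t)*0 = 0)
2275 + n(O(11, -6)) = 2275 + 0 = 2275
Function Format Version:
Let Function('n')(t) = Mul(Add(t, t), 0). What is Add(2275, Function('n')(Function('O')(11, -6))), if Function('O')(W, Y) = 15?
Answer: 2275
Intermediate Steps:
Function('n')(t) = 0 (Function('n')(t) = Mul(Mul(2, t), 0) = 0)
Add(2275, Function('n')(Function('O')(11, -6))) = Add(2275, 0) = 2275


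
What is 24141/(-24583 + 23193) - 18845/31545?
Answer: -157544479/8769510 ≈ -17.965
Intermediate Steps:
24141/(-24583 + 23193) - 18845/31545 = 24141/(-1390) - 18845*1/31545 = 24141*(-1/1390) - 3769/6309 = -24141/1390 - 3769/6309 = -157544479/8769510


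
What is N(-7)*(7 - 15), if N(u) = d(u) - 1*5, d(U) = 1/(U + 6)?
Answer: 48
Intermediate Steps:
d(U) = 1/(6 + U)
N(u) = -5 + 1/(6 + u) (N(u) = 1/(6 + u) - 1*5 = 1/(6 + u) - 5 = -5 + 1/(6 + u))
N(-7)*(7 - 15) = ((-29 - 5*(-7))/(6 - 7))*(7 - 15) = ((-29 + 35)/(-1))*(-8) = -1*6*(-8) = -6*(-8) = 48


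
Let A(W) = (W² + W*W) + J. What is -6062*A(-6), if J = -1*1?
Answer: -430402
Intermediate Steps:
J = -1
A(W) = -1 + 2*W² (A(W) = (W² + W*W) - 1 = (W² + W²) - 1 = 2*W² - 1 = -1 + 2*W²)
-6062*A(-6) = -6062*(-1 + 2*(-6)²) = -6062*(-1 + 2*36) = -6062*(-1 + 72) = -6062*71 = -430402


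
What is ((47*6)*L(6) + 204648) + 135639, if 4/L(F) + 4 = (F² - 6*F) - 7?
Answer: 3742029/11 ≈ 3.4018e+5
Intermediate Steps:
L(F) = 4/(-11 + F² - 6*F) (L(F) = 4/(-4 + ((F² - 6*F) - 7)) = 4/(-4 + (-7 + F² - 6*F)) = 4/(-11 + F² - 6*F))
((47*6)*L(6) + 204648) + 135639 = ((47*6)*(4/(-11 + 6² - 6*6)) + 204648) + 135639 = (282*(4/(-11 + 36 - 36)) + 204648) + 135639 = (282*(4/(-11)) + 204648) + 135639 = (282*(4*(-1/11)) + 204648) + 135639 = (282*(-4/11) + 204648) + 135639 = (-1128/11 + 204648) + 135639 = 2250000/11 + 135639 = 3742029/11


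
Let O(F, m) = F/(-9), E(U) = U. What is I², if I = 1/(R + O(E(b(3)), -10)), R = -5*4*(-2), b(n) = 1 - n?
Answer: 81/131044 ≈ 0.00061811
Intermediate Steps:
O(F, m) = -F/9 (O(F, m) = F*(-⅑) = -F/9)
R = 40 (R = -20*(-2) = 40)
I = 9/362 (I = 1/(40 - (1 - 1*3)/9) = 1/(40 - (1 - 3)/9) = 1/(40 - ⅑*(-2)) = 1/(40 + 2/9) = 1/(362/9) = 9/362 ≈ 0.024862)
I² = (9/362)² = 81/131044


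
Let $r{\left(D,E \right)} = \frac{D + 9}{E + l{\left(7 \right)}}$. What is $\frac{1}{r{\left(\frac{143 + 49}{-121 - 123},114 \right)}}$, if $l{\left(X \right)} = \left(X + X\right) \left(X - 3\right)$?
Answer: $\frac{10370}{501} \approx 20.699$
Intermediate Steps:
$l{\left(X \right)} = 2 X \left(-3 + X\right)$
$r{\left(D,E \right)} = \frac{9 + D}{56 + E}$ ($r{\left(D,E \right)} = \frac{D + 9}{E + 2 \cdot 7 \left(-3 + 7\right)} = \frac{9 + D}{E + 2 \cdot 7 \cdot 4} = \frac{9 + D}{E + 56} = \frac{9 + D}{56 + E}$)
$\frac{1}{r{\left(\frac{143 + 49}{-121 - 123},114 \right)}} = \frac{1}{\frac{1}{56 + 114} \left(9 + \frac{143 + 49}{-121 - 123}\right)} = \frac{1}{\frac{1}{170} \left(9 + \frac{192}{-244}\right)} = \frac{1}{\frac{1}{170} \left(9 + 192 \left(- \frac{1}{244}\right)\right)} = \frac{1}{\frac{1}{170} \left(9 - \frac{48}{61}\right)} = \frac{1}{\frac{1}{170} \cdot \frac{501}{61}} = \frac{1}{\frac{501}{10370}} = \frac{10370}{501}$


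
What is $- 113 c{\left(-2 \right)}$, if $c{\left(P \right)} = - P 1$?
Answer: $-226$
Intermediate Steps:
$c{\left(P \right)} = - P$
$- 113 c{\left(-2 \right)} = - 113 \left(\left(-1\right) \left(-2\right)\right) = \left(-113\right) 2 = -226$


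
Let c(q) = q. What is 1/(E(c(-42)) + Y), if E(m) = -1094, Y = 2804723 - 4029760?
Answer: -1/1226131 ≈ -8.1557e-7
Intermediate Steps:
Y = -1225037
1/(E(c(-42)) + Y) = 1/(-1094 - 1225037) = 1/(-1226131) = -1/1226131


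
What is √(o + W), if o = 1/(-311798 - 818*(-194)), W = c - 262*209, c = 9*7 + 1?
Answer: I*√1282106515278890/153106 ≈ 233.87*I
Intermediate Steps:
c = 64 (c = 63 + 1 = 64)
W = -54694 (W = 64 - 262*209 = 64 - 54758 = -54694)
o = -1/153106 (o = 1/(-311798 + 158692) = 1/(-153106) = -1/153106 ≈ -6.5314e-6)
√(o + W) = √(-1/153106 - 54694) = √(-8373979565/153106) = I*√1282106515278890/153106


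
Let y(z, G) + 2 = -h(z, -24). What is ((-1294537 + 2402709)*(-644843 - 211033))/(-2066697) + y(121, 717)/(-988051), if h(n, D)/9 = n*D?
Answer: 312374880728542958/680667345849 ≈ 4.5892e+5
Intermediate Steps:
h(n, D) = 9*D*n (h(n, D) = 9*(n*D) = 9*(D*n) = 9*D*n)
y(z, G) = -2 + 216*z (y(z, G) = -2 - 9*(-24)*z = -2 - (-216)*z = -2 + 216*z)
((-1294537 + 2402709)*(-644843 - 211033))/(-2066697) + y(121, 717)/(-988051) = ((-1294537 + 2402709)*(-644843 - 211033))/(-2066697) + (-2 + 216*121)/(-988051) = (1108172*(-855876))*(-1/2066697) + (-2 + 26136)*(-1/988051) = -948457818672*(-1/2066697) + 26134*(-1/988051) = 316152606224/688899 - 26134/988051 = 312374880728542958/680667345849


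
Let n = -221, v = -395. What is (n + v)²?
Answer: 379456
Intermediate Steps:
(n + v)² = (-221 - 395)² = (-616)² = 379456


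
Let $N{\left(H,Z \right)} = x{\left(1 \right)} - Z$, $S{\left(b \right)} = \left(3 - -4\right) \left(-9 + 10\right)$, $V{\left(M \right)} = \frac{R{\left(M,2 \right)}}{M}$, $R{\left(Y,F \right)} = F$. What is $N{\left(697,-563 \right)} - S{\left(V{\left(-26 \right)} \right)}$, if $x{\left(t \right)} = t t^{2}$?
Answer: $557$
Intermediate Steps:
$x{\left(t \right)} = t^{3}$
$V{\left(M \right)} = \frac{2}{M}$
$S{\left(b \right)} = 7$ ($S{\left(b \right)} = \left(3 + 4\right) 1 = 7 \cdot 1 = 7$)
$N{\left(H,Z \right)} = 1 - Z$ ($N{\left(H,Z \right)} = 1^{3} - Z = 1 - Z$)
$N{\left(697,-563 \right)} - S{\left(V{\left(-26 \right)} \right)} = \left(1 - -563\right) - 7 = \left(1 + 563\right) - 7 = 564 - 7 = 557$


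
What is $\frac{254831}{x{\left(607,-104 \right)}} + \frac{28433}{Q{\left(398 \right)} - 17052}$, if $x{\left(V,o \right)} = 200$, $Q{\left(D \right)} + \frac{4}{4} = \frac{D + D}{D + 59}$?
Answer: $\frac{79326107159}{62339400} \approx 1272.5$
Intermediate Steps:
$Q{\left(D \right)} = -1 + \frac{2 D}{59 + D}$ ($Q{\left(D \right)} = -1 + \frac{D + D}{D + 59} = -1 + \frac{2 D}{59 + D}$)
$\frac{254831}{x{\left(607,-104 \right)}} + \frac{28433}{Q{\left(398 \right)} - 17052} = \frac{254831}{200} + \frac{28433}{\frac{-59 + 398}{59 + 398} - 17052} = 254831 \cdot \frac{1}{200} + \frac{28433}{\frac{1}{457} \cdot 339 - 17052} = \frac{254831}{200} + \frac{28433}{\frac{1}{457} \cdot 339 - 17052} = \frac{254831}{200} + \frac{28433}{\frac{339}{457} - 17052} = \frac{254831}{200} + \frac{28433}{- \frac{7792425}{457}} = \frac{254831}{200} + 28433 \left(- \frac{457}{7792425}\right) = \frac{254831}{200} - \frac{12993881}{7792425} = \frac{79326107159}{62339400}$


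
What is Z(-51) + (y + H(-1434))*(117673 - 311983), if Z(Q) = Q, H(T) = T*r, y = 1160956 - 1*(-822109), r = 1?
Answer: -385050719661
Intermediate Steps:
y = 1983065 (y = 1160956 + 822109 = 1983065)
H(T) = T (H(T) = T*1 = T)
Z(-51) + (y + H(-1434))*(117673 - 311983) = -51 + (1983065 - 1434)*(117673 - 311983) = -51 + 1981631*(-194310) = -51 - 385050719610 = -385050719661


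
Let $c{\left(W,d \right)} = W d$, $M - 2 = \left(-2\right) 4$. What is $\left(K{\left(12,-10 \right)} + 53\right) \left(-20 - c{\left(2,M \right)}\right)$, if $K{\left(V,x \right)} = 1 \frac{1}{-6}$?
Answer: $- \frac{1268}{3} \approx -422.67$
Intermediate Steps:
$M = -6$ ($M = 2 - 8 = -6$)
$K{\left(V,x \right)} = - \frac{1}{6}$ ($K{\left(V,x \right)} = 1 \left(- \frac{1}{6}\right) = - \frac{1}{6}$)
$\left(K{\left(12,-10 \right)} + 53\right) \left(-20 - c{\left(2,M \right)}\right) = \left(- \frac{1}{6} + 53\right) \left(-20 - 2 \left(-6\right)\right) = \frac{317 \left(-20 - -12\right)}{6} = \frac{317 \left(-20 + 12\right)}{6} = \frac{317}{6} \left(-8\right) = - \frac{1268}{3}$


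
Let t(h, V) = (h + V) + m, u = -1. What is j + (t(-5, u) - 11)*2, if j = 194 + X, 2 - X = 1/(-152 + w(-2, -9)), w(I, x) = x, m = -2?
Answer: 25439/161 ≈ 158.01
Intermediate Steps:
t(h, V) = -2 + V + h (t(h, V) = (h + V) - 2 = (V + h) - 2 = -2 + V + h)
X = 323/161 (X = 2 - 1/(-152 - 9) = 2 - 1/(-161) = 2 - 1*(-1/161) = 2 + 1/161 = 323/161 ≈ 2.0062)
j = 31557/161 (j = 194 + 323/161 = 31557/161 ≈ 196.01)
j + (t(-5, u) - 11)*2 = 31557/161 + ((-2 - 1 - 5) - 11)*2 = 31557/161 + (-8 - 11)*2 = 31557/161 - 19*2 = 31557/161 - 38 = 25439/161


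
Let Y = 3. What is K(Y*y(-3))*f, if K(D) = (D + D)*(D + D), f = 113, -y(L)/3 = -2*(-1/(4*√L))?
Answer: -3051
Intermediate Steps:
y(L) = -3/(2*√L) (y(L) = -(-6)/((-4*√L)) = -(-6)*(-1/(4*√L)) = -3/(2*√L))
K(D) = 4*D² (K(D) = (2*D)*(2*D) = 4*D²)
K(Y*y(-3))*f = (4*(3*(-(-1)*I*√3/2))²)*113 = (4*(3*(I*√3/2))²)*113 = (4*(3*I*√3/2)²)*113 = (4*(-27/4))*113 = -27*113 = -3051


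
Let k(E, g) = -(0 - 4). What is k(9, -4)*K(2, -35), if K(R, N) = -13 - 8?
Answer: -84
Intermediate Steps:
k(E, g) = 4 (k(E, g) = -1*(-4) = 4)
K(R, N) = -21
k(9, -4)*K(2, -35) = 4*(-21) = -84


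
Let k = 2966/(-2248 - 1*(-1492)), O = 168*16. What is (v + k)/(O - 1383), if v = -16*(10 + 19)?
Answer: -35375/98658 ≈ -0.35856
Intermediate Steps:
O = 2688
v = -464 (v = -16*29 = -464)
k = -1483/378 (k = 2966/(-2248 + 1492) = 2966/(-756) = 2966*(-1/756) = -1483/378 ≈ -3.9233)
(v + k)/(O - 1383) = (-464 - 1483/378)/(2688 - 1383) = -176875/378/1305 = -176875/378*1/1305 = -35375/98658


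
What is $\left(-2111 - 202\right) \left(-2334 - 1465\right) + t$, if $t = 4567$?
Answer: $8791654$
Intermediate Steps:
$\left(-2111 - 202\right) \left(-2334 - 1465\right) + t = \left(-2111 - 202\right) \left(-2334 - 1465\right) + 4567 = \left(-2313\right) \left(-3799\right) + 4567 = 8787087 + 4567 = 8791654$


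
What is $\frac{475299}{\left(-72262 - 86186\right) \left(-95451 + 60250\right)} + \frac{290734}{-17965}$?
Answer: $- \frac{540522833586899}{33400097127440} \approx -16.183$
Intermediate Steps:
$\frac{475299}{\left(-72262 - 86186\right) \left(-95451 + 60250\right)} + \frac{290734}{-17965} = \frac{475299}{\left(-158448\right) \left(-35201\right)} + 290734 \left(- \frac{1}{17965}\right) = \frac{475299}{5577528048} - \frac{290734}{17965} = 475299 \cdot \frac{1}{5577528048} - \frac{290734}{17965} = \frac{158433}{1859176016} - \frac{290734}{17965} = - \frac{540522833586899}{33400097127440}$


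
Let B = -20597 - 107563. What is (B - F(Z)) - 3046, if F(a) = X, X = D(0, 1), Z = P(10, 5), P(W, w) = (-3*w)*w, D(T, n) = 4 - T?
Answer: -131210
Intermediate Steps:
P(W, w) = -3*w**2
Z = -75 (Z = -3*5**2 = -3*25 = -75)
X = 4 (X = 4 - 1*0 = 4 + 0 = 4)
F(a) = 4
B = -128160
(B - F(Z)) - 3046 = (-128160 - 1*4) - 3046 = (-128160 - 4) - 3046 = -128164 - 3046 = -131210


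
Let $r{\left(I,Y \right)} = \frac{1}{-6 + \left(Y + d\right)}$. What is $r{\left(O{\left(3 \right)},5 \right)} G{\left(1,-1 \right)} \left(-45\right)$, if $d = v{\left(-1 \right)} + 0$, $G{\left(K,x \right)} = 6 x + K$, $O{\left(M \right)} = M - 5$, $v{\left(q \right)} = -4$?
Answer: $-45$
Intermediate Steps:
$O{\left(M \right)} = -5 + M$
$G{\left(K,x \right)} = K + 6 x$
$d = -4$ ($d = -4 + 0 = -4$)
$r{\left(I,Y \right)} = \frac{1}{-10 + Y}$ ($r{\left(I,Y \right)} = \frac{1}{-6 + \left(Y - 4\right)} = \frac{1}{-6 + \left(-4 + Y\right)} = \frac{1}{-10 + Y}$)
$r{\left(O{\left(3 \right)},5 \right)} G{\left(1,-1 \right)} \left(-45\right) = \frac{1 + 6 \left(-1\right)}{-10 + 5} \left(-45\right) = \frac{1 - 6}{-5} \left(-45\right) = \left(- \frac{1}{5}\right) \left(-5\right) \left(-45\right) = 1 \left(-45\right) = -45$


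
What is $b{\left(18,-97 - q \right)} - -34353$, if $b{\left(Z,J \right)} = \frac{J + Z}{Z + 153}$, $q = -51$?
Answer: $\frac{5874335}{171} \approx 34353.0$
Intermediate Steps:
$b{\left(Z,J \right)} = \frac{J + Z}{153 + Z}$
$b{\left(18,-97 - q \right)} - -34353 = \frac{\left(-97 - -51\right) + 18}{153 + 18} - -34353 = \frac{\left(-97 + 51\right) + 18}{171} + 34353 = \frac{-46 + 18}{171} + 34353 = \frac{1}{171} \left(-28\right) + 34353 = - \frac{28}{171} + 34353 = \frac{5874335}{171}$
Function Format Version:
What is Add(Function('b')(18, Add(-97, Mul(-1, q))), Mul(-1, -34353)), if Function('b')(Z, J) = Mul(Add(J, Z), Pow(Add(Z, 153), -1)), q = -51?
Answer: Rational(5874335, 171) ≈ 34353.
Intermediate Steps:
Function('b')(Z, J) = Mul(Pow(Add(153, Z), -1), Add(J, Z)) (Function('b')(Z, J) = Mul(Add(J, Z), Pow(Add(153, Z), -1)) = Mul(Pow(Add(153, Z), -1), Add(J, Z)))
Add(Function('b')(18, Add(-97, Mul(-1, q))), Mul(-1, -34353)) = Add(Mul(Pow(Add(153, 18), -1), Add(Add(-97, Mul(-1, -51)), 18)), Mul(-1, -34353)) = Add(Mul(Pow(171, -1), Add(Add(-97, 51), 18)), 34353) = Add(Mul(Rational(1, 171), Add(-46, 18)), 34353) = Add(Mul(Rational(1, 171), -28), 34353) = Add(Rational(-28, 171), 34353) = Rational(5874335, 171)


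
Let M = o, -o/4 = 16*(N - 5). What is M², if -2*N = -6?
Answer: 16384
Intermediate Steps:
N = 3 (N = -½*(-6) = 3)
o = 128 (o = -64*(3 - 5) = -64*(-2) = -4*(-32) = 128)
M = 128
M² = 128² = 16384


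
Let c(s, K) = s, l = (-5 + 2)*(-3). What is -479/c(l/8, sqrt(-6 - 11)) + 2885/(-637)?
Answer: -2466949/5733 ≈ -430.31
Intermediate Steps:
l = 9 (l = -3*(-3) = 9)
-479/c(l/8, sqrt(-6 - 11)) + 2885/(-637) = -479/(9/8) + 2885/(-637) = -479/(9*(1/8)) + 2885*(-1/637) = -479/9/8 - 2885/637 = -479*8/9 - 2885/637 = -3832/9 - 2885/637 = -2466949/5733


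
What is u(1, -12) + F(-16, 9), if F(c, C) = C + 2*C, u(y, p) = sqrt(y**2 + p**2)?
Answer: 27 + sqrt(145) ≈ 39.042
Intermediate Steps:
u(y, p) = sqrt(p**2 + y**2)
F(c, C) = 3*C
u(1, -12) + F(-16, 9) = sqrt((-12)**2 + 1**2) + 3*9 = sqrt(144 + 1) + 27 = sqrt(145) + 27 = 27 + sqrt(145)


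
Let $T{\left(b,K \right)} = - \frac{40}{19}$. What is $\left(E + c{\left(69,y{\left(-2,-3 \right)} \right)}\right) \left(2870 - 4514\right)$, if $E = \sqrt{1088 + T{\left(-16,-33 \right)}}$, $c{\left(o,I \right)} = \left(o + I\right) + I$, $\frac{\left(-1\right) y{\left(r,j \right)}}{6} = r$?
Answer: $-152892 - \frac{3288 \sqrt{98002}}{19} \approx -2.0707 \cdot 10^{5}$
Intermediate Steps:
$y{\left(r,j \right)} = - 6 r$
$T{\left(b,K \right)} = - \frac{40}{19}$ ($T{\left(b,K \right)} = \left(-40\right) \frac{1}{19} = - \frac{40}{19}$)
$c{\left(o,I \right)} = o + 2 I$ ($c{\left(o,I \right)} = \left(I + o\right) + I = o + 2 I$)
$E = \frac{2 \sqrt{98002}}{19}$ ($E = \sqrt{1088 - \frac{40}{19}} = \sqrt{\frac{20632}{19}} = \frac{2 \sqrt{98002}}{19} \approx 32.953$)
$\left(E + c{\left(69,y{\left(-2,-3 \right)} \right)}\right) \left(2870 - 4514\right) = \left(\frac{2 \sqrt{98002}}{19} + \left(69 + 2 \left(\left(-6\right) \left(-2\right)\right)\right)\right) \left(2870 - 4514\right) = \left(\frac{2 \sqrt{98002}}{19} + \left(69 + 2 \cdot 12\right)\right) \left(-1644\right) = \left(\frac{2 \sqrt{98002}}{19} + \left(69 + 24\right)\right) \left(-1644\right) = \left(\frac{2 \sqrt{98002}}{19} + 93\right) \left(-1644\right) = \left(93 + \frac{2 \sqrt{98002}}{19}\right) \left(-1644\right) = -152892 - \frac{3288 \sqrt{98002}}{19}$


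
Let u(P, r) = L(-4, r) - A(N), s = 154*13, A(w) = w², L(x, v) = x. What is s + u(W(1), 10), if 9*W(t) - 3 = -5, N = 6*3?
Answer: 1674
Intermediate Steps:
N = 18
W(t) = -2/9 (W(t) = ⅓ + (⅑)*(-5) = ⅓ - 5/9 = -2/9)
s = 2002
u(P, r) = -328 (u(P, r) = -4 - 1*18² = -4 - 1*324 = -4 - 324 = -328)
s + u(W(1), 10) = 2002 - 328 = 1674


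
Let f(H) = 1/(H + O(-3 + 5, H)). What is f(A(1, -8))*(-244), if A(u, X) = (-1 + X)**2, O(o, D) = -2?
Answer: -244/79 ≈ -3.0886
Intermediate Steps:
f(H) = 1/(-2 + H) (f(H) = 1/(H - 2) = 1/(-2 + H))
f(A(1, -8))*(-244) = -244/(-2 + (-1 - 8)**2) = -244/(-2 + (-9)**2) = -244/(-2 + 81) = -244/79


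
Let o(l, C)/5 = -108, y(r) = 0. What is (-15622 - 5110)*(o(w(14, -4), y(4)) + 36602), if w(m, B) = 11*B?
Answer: -747637384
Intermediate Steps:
o(l, C) = -540 (o(l, C) = 5*(-108) = -540)
(-15622 - 5110)*(o(w(14, -4), y(4)) + 36602) = (-15622 - 5110)*(-540 + 36602) = -20732*36062 = -747637384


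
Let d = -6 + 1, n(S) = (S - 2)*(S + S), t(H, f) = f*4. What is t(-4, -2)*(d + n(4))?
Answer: -88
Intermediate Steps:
t(H, f) = 4*f
n(S) = 2*S*(-2 + S) (n(S) = (-2 + S)*(2*S) = 2*S*(-2 + S))
d = -5
t(-4, -2)*(d + n(4)) = (4*(-2))*(-5 + 2*4*(-2 + 4)) = -8*(-5 + 2*4*2) = -8*(-5 + 16) = -8*11 = -88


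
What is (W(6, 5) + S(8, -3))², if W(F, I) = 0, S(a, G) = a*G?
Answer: 576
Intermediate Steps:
S(a, G) = G*a
(W(6, 5) + S(8, -3))² = (0 - 3*8)² = (0 - 24)² = (-24)² = 576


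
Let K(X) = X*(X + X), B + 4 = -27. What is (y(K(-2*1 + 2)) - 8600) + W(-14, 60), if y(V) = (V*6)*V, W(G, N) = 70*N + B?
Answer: -4431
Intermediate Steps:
B = -31 (B = -4 - 27 = -31)
W(G, N) = -31 + 70*N (W(G, N) = 70*N - 31 = -31 + 70*N)
K(X) = 2*X² (K(X) = X*(2*X) = 2*X²)
y(V) = 6*V² (y(V) = (6*V)*V = 6*V²)
(y(K(-2*1 + 2)) - 8600) + W(-14, 60) = (6*(2*(-2*1 + 2)²)² - 8600) + (-31 + 70*60) = (6*(2*(-2 + 2)²)² - 8600) + (-31 + 4200) = (6*(2*0²)² - 8600) + 4169 = (6*(2*0)² - 8600) + 4169 = (6*0² - 8600) + 4169 = (6*0 - 8600) + 4169 = (0 - 8600) + 4169 = -8600 + 4169 = -4431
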